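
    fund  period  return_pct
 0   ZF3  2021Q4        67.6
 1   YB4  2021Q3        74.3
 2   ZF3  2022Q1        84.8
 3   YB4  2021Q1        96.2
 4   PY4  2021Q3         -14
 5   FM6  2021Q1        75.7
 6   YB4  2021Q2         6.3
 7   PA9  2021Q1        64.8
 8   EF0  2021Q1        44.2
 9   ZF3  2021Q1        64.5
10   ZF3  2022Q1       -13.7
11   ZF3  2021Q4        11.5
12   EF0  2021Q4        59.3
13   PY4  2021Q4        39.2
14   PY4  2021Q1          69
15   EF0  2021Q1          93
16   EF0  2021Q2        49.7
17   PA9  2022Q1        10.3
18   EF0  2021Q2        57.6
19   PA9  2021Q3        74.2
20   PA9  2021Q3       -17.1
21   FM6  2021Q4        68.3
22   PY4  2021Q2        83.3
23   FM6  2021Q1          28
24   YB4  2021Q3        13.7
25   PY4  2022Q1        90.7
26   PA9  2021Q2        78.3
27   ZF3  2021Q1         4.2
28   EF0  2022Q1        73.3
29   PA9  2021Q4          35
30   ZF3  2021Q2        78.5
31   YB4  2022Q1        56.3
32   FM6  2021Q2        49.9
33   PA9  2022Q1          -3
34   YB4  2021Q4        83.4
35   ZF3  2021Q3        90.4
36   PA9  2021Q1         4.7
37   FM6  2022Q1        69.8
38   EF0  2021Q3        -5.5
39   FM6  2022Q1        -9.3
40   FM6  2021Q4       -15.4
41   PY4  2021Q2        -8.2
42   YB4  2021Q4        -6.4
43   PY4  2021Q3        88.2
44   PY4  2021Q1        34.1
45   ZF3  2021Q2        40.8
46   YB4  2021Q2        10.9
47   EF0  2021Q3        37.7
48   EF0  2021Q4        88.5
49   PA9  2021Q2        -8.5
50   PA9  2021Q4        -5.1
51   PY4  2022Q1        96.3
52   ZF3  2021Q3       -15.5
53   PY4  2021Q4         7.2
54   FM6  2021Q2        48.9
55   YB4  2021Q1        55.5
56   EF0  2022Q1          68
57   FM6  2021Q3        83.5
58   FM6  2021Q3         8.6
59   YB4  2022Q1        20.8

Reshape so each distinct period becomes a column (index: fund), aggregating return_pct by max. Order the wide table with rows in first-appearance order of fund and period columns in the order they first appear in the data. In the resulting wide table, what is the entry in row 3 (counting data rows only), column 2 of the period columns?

88.2

With rows in first-appearance order of fund, row 3 is fund=PY4. period columns in first-appearance order: 2021Q4, 2021Q3, 2022Q1, 2021Q1, 2021Q2; column 2 is 2021Q3.
Long rows with fund=PY4, period=2021Q3: max(-14, 88.2) = 88.2.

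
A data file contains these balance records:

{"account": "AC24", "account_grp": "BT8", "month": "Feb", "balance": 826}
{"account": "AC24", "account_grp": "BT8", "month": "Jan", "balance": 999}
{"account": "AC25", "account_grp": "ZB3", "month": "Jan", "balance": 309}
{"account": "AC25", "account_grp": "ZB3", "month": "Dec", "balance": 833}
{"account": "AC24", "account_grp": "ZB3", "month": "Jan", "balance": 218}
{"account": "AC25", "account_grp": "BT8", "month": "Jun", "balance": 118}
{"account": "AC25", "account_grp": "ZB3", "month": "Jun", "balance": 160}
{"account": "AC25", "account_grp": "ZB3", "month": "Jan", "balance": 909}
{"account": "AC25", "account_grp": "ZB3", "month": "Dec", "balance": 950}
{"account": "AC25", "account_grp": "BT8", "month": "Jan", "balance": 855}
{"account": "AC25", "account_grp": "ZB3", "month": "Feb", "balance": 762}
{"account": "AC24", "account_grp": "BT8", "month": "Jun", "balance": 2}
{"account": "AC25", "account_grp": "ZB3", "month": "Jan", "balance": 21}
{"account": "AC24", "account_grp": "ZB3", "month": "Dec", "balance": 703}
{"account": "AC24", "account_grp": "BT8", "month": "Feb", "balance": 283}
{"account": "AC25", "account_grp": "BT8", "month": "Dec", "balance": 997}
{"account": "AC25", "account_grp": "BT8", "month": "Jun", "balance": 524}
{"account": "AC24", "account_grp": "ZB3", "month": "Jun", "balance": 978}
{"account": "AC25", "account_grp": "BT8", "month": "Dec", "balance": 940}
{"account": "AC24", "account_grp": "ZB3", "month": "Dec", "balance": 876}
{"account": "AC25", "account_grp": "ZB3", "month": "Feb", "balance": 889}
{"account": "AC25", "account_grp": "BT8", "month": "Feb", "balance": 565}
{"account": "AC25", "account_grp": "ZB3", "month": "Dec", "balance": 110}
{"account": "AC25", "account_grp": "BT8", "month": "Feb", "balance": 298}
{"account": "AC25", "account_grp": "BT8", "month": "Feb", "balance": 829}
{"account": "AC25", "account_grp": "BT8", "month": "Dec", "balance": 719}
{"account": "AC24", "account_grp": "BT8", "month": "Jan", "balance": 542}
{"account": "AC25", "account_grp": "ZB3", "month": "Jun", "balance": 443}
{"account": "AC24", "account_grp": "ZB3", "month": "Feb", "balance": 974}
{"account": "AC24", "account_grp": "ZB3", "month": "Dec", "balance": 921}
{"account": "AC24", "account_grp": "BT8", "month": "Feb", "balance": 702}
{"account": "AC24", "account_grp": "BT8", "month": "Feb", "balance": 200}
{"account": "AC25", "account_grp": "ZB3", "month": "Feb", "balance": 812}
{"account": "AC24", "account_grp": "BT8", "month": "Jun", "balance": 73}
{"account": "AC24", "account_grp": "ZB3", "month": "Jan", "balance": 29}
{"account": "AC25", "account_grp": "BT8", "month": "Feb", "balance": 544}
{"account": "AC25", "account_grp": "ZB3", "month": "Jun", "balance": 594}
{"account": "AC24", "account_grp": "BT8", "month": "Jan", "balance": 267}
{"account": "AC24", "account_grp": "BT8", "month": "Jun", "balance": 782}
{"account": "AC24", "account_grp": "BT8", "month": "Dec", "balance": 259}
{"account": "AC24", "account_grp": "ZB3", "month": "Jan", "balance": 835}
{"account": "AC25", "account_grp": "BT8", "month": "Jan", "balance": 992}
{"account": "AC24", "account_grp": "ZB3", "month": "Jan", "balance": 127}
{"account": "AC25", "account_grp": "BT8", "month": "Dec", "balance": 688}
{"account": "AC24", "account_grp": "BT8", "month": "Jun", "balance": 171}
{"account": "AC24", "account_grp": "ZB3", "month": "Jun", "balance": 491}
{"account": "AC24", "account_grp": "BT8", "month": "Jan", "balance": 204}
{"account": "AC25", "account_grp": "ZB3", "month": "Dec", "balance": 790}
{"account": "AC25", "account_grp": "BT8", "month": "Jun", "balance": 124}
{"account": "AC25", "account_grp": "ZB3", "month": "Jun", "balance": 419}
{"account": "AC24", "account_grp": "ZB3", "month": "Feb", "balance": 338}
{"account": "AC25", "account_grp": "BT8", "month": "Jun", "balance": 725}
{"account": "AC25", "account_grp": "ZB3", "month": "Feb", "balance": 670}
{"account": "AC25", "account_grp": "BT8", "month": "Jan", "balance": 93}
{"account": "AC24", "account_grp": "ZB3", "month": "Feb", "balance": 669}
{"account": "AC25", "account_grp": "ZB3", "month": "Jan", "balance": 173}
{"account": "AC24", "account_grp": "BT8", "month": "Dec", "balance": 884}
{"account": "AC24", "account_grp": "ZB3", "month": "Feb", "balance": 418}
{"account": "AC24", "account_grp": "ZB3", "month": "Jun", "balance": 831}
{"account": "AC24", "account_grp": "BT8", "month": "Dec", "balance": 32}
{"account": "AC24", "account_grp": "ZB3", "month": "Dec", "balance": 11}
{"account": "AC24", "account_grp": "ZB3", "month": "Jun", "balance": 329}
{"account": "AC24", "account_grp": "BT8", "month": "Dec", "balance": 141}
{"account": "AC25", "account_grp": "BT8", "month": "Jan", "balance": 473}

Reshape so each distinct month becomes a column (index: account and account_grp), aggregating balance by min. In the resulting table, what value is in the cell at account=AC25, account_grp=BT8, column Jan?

Rows with account=AC25, account_grp=BT8 and month=Jan: balance values are 855, 992, 93, 473.
min(855, 992, 93, 473) = 93.

93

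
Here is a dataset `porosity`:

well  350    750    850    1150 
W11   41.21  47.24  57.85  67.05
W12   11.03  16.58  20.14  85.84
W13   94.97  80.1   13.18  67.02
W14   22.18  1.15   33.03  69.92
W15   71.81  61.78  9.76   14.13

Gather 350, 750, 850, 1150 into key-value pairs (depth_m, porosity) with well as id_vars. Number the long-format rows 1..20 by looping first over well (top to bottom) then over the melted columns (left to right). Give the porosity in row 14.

20 rows total (5 × 4). Row 14: index ⌊(14-1)/4⌋ = 3 into well → W14; (14-1) mod 4 = 1 into the melted columns → 750.
So row 14 is (W14, 750, 1.15); porosity = 1.15.

1.15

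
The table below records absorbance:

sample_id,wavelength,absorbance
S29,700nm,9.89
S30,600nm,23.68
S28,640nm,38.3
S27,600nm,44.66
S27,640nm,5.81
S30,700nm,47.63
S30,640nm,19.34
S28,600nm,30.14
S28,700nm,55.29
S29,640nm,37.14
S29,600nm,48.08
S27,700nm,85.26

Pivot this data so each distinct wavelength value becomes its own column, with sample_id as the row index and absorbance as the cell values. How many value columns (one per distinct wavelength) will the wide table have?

3

3 distinct wavelength values: 600nm, 640nm, 700nm.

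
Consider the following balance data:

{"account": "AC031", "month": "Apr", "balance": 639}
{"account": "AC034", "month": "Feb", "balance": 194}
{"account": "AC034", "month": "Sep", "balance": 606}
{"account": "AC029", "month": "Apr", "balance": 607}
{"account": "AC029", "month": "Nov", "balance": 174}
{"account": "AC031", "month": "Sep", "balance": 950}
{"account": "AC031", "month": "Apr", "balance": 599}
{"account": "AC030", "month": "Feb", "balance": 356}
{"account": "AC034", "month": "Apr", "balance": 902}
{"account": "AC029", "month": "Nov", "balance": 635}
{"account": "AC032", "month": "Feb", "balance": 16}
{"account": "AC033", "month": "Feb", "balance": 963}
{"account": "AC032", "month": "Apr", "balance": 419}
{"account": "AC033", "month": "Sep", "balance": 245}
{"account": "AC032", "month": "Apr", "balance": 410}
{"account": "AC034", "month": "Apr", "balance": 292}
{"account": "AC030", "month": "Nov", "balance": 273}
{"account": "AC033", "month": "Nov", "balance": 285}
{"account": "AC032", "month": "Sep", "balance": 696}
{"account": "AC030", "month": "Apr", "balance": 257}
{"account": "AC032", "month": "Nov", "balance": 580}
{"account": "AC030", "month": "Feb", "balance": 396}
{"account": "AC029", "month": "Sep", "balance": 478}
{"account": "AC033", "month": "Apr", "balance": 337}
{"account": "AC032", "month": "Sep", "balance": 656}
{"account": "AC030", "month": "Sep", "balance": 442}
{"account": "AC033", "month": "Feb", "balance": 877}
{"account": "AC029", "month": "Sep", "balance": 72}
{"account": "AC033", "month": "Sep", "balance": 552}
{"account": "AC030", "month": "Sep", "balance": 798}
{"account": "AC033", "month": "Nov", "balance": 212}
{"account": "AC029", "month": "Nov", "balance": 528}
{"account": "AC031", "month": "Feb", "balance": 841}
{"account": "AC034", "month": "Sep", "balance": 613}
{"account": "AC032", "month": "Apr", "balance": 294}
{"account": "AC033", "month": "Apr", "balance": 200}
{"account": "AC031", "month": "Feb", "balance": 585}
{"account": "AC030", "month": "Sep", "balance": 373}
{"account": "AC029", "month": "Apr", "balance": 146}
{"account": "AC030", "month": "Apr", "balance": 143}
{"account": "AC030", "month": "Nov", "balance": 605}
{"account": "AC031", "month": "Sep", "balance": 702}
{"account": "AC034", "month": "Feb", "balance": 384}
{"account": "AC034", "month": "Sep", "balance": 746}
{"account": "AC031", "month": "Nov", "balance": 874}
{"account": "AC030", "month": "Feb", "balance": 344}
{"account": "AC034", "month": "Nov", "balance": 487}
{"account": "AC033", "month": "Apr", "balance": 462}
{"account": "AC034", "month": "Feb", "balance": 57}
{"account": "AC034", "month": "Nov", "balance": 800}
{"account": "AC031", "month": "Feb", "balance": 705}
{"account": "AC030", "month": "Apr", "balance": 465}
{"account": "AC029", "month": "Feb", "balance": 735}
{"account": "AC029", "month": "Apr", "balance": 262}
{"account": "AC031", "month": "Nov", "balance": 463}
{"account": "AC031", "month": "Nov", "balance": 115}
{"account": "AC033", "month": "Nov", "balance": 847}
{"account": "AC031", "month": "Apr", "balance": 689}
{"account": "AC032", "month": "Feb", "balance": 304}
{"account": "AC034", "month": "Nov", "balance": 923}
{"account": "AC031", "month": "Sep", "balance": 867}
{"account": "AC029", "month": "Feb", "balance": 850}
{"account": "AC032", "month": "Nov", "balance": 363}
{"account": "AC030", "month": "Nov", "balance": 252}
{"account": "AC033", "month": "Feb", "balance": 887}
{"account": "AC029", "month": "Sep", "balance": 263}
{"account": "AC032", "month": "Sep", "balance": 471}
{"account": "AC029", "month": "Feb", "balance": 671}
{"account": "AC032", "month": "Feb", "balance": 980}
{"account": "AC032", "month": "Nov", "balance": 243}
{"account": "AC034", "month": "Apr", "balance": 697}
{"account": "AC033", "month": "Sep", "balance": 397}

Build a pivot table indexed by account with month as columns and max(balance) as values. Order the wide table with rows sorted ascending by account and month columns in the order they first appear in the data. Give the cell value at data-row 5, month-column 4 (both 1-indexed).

847

With rows sorted ascending by account, row 5 is account=AC033. month columns in first-appearance order: Apr, Feb, Sep, Nov; column 4 is Nov.
Long rows with account=AC033, month=Nov: max(285, 212, 847) = 847.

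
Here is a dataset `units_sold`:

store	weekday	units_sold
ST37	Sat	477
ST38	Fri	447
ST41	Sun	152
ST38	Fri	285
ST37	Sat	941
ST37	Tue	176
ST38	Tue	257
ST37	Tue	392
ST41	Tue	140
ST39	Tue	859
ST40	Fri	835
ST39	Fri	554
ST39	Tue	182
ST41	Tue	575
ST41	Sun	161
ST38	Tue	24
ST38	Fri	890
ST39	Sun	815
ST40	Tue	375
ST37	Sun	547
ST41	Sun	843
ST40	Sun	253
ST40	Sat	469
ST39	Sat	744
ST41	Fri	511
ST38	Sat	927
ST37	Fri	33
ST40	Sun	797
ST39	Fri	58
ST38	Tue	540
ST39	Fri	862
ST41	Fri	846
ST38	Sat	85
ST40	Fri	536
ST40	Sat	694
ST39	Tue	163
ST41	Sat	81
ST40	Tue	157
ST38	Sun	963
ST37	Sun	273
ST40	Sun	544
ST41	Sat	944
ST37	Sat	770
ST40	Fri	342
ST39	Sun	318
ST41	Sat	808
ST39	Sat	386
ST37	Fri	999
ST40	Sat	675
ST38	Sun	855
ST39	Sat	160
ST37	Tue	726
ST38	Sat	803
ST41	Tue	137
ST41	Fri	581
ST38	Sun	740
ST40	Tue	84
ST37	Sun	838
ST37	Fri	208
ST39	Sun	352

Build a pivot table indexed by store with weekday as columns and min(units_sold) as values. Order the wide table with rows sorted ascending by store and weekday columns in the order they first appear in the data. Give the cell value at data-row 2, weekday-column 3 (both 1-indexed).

With rows sorted ascending by store, row 2 is store=ST38. weekday columns in first-appearance order: Sat, Fri, Sun, Tue; column 3 is Sun.
Long rows with store=ST38, weekday=Sun: min(963, 855, 740) = 740.

740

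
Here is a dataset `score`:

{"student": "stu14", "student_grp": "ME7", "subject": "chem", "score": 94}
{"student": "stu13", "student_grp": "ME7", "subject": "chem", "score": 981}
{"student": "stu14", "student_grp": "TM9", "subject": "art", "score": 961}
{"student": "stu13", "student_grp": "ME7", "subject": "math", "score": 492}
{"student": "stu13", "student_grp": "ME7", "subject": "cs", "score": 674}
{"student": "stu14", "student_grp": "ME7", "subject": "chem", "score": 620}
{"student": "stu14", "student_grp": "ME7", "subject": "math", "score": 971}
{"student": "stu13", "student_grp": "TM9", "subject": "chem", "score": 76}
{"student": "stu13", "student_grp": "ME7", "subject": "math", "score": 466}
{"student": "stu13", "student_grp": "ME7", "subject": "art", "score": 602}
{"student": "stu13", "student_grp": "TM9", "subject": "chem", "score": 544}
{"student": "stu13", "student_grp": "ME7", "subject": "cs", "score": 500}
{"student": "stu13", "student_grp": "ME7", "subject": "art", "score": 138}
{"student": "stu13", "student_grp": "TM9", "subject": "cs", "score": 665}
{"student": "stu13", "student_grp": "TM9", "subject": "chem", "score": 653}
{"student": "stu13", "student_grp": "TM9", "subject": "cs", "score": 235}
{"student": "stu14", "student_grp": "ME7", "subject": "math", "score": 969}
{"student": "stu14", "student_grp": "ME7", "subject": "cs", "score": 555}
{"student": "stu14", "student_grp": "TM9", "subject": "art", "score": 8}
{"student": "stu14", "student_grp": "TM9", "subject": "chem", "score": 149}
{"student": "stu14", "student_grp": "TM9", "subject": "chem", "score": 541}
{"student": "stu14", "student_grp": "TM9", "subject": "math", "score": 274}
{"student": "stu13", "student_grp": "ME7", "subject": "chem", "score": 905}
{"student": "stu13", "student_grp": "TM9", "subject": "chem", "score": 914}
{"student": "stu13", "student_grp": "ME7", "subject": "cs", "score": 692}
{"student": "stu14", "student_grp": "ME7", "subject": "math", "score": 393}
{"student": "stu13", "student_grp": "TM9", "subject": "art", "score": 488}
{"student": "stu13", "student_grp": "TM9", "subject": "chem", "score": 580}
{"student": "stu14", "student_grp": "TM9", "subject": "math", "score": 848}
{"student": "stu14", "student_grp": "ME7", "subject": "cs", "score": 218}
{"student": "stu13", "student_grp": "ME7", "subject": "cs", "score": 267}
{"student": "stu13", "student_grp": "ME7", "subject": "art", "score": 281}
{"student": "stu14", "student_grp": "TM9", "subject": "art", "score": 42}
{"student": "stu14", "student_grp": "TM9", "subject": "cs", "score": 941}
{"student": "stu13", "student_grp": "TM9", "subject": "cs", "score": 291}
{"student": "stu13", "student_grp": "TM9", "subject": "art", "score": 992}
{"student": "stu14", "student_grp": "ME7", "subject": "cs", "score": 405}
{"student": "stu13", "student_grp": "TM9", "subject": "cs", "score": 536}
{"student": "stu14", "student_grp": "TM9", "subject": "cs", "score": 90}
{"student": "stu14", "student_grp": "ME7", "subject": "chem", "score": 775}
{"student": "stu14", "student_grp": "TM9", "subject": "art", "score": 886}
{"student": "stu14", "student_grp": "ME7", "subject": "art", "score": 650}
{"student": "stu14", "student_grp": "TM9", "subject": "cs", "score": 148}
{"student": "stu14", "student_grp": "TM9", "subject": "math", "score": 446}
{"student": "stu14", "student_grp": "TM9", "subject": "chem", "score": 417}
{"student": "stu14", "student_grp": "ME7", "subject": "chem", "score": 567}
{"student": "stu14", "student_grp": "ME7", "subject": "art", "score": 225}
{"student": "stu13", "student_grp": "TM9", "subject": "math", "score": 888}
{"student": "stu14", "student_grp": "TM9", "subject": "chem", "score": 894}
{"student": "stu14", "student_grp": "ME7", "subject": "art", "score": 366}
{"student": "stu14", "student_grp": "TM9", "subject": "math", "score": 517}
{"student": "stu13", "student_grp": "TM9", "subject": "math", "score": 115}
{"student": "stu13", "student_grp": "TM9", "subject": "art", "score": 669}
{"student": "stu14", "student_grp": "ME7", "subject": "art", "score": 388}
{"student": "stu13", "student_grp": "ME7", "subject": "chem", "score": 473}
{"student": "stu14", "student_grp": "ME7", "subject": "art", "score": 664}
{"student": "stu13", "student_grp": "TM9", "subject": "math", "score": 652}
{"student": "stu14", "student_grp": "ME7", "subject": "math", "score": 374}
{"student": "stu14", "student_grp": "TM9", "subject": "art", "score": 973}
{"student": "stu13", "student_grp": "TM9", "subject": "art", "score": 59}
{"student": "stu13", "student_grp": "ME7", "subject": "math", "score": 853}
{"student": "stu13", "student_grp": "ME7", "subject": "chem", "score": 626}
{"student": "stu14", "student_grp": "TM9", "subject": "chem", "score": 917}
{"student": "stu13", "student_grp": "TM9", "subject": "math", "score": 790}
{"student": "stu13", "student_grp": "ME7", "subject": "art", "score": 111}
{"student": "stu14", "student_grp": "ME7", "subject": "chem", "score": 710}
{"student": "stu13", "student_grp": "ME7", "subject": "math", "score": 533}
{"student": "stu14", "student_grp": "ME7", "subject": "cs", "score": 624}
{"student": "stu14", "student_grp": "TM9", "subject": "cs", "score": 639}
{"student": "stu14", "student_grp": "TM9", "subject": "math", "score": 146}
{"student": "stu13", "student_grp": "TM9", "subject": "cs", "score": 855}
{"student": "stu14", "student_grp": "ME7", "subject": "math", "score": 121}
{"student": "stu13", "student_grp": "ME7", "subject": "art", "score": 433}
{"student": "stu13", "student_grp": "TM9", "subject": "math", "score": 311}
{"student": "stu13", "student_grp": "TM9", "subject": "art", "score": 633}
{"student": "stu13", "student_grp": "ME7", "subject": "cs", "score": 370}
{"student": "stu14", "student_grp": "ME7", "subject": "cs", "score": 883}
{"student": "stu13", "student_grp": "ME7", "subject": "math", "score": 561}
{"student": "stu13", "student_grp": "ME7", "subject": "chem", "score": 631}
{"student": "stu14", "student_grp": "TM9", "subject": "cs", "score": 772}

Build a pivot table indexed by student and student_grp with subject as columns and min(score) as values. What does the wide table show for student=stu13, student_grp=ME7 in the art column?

111

Rows with student=stu13, student_grp=ME7 and subject=art: score values are 602, 138, 281, 111, 433.
min(602, 138, 281, 111, 433) = 111.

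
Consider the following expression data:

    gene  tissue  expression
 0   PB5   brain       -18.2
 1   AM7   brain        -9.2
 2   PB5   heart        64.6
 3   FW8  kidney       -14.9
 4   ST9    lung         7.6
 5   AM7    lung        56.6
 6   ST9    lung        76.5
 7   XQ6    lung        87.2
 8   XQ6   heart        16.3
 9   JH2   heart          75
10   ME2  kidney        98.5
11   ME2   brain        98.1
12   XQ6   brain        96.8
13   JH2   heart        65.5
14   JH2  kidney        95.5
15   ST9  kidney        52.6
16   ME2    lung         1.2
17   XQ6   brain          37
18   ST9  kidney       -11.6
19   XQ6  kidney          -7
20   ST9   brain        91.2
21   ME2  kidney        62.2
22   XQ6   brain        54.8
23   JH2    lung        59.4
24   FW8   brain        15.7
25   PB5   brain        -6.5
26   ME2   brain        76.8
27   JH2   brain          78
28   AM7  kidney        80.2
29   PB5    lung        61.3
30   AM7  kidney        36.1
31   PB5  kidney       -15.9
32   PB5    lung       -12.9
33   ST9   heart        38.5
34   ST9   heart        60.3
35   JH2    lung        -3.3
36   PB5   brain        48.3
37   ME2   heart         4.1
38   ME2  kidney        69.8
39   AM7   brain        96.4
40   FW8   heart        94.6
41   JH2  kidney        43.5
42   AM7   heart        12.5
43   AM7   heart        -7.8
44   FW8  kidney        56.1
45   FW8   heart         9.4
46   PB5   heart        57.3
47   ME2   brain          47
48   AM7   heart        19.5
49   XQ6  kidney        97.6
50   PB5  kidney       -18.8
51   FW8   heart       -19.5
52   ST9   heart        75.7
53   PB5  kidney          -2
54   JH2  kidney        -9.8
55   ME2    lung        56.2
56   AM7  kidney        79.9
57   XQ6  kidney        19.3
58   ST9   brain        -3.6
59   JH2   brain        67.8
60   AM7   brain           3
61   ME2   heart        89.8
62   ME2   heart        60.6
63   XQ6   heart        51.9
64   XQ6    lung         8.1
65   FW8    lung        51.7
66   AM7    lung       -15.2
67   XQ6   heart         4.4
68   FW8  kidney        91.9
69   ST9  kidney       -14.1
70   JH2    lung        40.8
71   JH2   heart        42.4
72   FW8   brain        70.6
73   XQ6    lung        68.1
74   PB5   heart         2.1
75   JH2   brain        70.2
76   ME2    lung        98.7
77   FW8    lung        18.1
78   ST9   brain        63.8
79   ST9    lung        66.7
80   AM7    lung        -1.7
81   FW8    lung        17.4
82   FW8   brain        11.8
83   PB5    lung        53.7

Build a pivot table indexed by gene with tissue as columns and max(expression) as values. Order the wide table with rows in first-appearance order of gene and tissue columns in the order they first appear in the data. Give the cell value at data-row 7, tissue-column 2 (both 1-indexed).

89.8

With rows in first-appearance order of gene, row 7 is gene=ME2. tissue columns in first-appearance order: brain, heart, kidney, lung; column 2 is heart.
Long rows with gene=ME2, tissue=heart: max(4.1, 89.8, 60.6) = 89.8.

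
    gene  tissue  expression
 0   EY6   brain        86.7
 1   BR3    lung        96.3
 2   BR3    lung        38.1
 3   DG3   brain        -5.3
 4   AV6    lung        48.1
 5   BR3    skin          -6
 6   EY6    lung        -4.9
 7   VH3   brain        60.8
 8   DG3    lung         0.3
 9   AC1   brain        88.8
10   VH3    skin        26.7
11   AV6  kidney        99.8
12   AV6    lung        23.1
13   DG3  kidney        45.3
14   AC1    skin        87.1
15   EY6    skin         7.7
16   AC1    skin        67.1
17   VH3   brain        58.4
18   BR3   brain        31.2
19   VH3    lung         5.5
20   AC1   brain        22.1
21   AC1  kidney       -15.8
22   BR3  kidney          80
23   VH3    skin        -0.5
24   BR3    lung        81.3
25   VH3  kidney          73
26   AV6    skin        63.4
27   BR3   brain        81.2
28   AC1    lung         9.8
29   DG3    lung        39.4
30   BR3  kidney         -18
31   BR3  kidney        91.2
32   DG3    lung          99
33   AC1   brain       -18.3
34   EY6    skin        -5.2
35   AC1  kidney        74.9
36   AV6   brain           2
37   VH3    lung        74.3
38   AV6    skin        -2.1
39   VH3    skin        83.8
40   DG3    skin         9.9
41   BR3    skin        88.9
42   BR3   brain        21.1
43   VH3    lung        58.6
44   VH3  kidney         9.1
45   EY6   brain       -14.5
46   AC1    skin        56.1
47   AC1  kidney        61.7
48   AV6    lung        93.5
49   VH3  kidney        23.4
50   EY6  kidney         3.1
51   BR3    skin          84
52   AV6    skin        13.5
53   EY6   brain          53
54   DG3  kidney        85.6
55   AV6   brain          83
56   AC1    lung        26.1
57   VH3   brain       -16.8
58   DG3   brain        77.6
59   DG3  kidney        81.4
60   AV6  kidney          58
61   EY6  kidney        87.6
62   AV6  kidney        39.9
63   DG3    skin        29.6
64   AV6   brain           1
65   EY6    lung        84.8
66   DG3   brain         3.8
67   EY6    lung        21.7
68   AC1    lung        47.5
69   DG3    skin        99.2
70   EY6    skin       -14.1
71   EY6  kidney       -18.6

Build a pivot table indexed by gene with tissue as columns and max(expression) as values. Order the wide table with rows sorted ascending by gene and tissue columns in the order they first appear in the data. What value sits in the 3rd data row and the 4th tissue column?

With rows sorted ascending by gene, row 3 is gene=BR3. tissue columns in first-appearance order: brain, lung, skin, kidney; column 4 is kidney.
Long rows with gene=BR3, tissue=kidney: max(80, -18, 91.2) = 91.2.

91.2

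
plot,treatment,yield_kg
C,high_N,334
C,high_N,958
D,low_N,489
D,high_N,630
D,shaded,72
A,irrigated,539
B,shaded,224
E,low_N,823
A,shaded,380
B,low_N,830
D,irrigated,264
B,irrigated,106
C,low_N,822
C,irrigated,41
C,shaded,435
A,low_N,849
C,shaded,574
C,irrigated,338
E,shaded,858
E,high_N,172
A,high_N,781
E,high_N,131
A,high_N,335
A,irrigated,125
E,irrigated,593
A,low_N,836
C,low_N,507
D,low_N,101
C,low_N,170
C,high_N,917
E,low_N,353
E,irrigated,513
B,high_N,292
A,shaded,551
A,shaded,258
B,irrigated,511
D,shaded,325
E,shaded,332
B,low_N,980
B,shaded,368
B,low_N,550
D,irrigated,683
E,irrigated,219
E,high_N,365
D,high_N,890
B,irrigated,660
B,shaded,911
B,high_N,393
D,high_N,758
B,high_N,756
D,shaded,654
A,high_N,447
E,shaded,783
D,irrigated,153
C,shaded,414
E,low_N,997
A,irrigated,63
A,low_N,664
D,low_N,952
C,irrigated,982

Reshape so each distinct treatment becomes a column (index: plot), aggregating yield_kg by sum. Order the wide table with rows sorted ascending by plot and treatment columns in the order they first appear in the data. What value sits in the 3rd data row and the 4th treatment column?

1361

With rows sorted ascending by plot, row 3 is plot=C. treatment columns in first-appearance order: high_N, low_N, shaded, irrigated; column 4 is irrigated.
Long rows with plot=C, treatment=irrigated: 41 + 338 + 982 = 1361.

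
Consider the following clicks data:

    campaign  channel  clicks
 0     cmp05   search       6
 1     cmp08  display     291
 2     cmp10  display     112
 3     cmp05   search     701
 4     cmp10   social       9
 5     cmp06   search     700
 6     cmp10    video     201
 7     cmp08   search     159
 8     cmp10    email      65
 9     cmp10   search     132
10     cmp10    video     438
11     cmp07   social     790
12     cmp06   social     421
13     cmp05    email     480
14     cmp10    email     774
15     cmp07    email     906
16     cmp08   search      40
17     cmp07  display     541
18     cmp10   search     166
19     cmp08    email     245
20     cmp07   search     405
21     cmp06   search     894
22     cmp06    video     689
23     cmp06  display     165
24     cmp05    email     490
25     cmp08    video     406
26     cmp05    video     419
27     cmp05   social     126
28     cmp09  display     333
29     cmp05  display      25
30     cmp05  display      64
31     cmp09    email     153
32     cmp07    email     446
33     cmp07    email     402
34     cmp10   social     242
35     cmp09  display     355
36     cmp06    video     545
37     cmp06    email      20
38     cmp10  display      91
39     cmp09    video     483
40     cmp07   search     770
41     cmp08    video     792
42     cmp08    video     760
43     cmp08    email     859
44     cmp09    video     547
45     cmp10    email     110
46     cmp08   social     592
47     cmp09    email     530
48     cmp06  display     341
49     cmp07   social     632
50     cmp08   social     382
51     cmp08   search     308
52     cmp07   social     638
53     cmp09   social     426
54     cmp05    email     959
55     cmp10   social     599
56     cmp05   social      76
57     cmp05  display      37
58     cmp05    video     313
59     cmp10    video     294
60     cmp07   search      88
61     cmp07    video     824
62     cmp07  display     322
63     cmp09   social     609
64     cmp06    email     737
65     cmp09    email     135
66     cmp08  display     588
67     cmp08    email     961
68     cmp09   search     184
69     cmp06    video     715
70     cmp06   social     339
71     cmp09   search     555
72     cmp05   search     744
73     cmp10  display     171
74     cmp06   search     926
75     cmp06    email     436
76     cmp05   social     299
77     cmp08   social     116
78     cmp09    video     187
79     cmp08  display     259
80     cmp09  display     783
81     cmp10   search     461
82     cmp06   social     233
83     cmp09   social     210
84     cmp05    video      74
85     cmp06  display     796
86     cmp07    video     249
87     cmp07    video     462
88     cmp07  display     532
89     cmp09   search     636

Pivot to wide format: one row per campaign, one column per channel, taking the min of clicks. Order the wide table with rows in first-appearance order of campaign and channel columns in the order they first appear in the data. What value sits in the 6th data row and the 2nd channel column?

333

With rows in first-appearance order of campaign, row 6 is campaign=cmp09. channel columns in first-appearance order: search, display, social, video, email; column 2 is display.
Long rows with campaign=cmp09, channel=display: min(333, 355, 783) = 333.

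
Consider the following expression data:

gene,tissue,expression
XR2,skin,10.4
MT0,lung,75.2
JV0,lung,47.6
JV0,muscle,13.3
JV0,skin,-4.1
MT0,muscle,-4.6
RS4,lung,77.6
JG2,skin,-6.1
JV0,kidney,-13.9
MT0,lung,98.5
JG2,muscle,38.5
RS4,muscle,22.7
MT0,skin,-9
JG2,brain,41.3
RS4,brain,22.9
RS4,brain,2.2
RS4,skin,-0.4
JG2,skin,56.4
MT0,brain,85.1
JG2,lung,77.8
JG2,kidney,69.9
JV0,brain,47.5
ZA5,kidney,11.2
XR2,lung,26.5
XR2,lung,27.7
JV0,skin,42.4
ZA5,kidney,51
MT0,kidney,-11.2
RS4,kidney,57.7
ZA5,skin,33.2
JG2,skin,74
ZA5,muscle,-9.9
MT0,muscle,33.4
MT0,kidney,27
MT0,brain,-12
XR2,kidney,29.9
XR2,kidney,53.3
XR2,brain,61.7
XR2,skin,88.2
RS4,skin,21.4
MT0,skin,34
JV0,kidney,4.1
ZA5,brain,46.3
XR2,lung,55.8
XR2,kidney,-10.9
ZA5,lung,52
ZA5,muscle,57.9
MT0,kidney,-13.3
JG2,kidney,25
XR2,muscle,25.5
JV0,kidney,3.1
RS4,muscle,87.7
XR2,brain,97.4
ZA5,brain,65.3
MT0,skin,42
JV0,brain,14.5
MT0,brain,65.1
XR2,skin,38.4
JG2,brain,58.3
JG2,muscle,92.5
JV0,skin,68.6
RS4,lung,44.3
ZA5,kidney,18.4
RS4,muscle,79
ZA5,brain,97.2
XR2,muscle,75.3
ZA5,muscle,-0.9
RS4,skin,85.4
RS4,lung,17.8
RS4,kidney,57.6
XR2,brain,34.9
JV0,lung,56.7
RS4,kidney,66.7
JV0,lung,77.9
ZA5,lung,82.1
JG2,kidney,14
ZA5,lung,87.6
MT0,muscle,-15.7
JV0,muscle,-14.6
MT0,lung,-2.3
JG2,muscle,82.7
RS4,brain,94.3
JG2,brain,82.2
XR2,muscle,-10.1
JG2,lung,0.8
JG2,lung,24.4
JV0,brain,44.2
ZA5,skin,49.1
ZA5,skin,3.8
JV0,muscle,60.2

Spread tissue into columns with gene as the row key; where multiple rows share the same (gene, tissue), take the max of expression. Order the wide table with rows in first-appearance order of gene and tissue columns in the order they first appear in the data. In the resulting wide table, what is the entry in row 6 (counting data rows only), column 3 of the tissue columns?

With rows in first-appearance order of gene, row 6 is gene=ZA5. tissue columns in first-appearance order: skin, lung, muscle, kidney, brain; column 3 is muscle.
Long rows with gene=ZA5, tissue=muscle: max(-9.9, 57.9, -0.9) = 57.9.

57.9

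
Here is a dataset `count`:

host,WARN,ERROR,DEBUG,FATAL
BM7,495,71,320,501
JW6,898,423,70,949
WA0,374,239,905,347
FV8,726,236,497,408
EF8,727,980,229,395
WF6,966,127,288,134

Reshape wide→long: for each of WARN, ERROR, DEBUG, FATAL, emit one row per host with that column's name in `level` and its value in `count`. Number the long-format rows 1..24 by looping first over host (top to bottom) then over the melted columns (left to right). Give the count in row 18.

24 rows total (6 × 4). Row 18: index ⌊(18-1)/4⌋ = 4 into host → EF8; (18-1) mod 4 = 1 into the melted columns → ERROR.
So row 18 is (EF8, ERROR, 980); count = 980.

980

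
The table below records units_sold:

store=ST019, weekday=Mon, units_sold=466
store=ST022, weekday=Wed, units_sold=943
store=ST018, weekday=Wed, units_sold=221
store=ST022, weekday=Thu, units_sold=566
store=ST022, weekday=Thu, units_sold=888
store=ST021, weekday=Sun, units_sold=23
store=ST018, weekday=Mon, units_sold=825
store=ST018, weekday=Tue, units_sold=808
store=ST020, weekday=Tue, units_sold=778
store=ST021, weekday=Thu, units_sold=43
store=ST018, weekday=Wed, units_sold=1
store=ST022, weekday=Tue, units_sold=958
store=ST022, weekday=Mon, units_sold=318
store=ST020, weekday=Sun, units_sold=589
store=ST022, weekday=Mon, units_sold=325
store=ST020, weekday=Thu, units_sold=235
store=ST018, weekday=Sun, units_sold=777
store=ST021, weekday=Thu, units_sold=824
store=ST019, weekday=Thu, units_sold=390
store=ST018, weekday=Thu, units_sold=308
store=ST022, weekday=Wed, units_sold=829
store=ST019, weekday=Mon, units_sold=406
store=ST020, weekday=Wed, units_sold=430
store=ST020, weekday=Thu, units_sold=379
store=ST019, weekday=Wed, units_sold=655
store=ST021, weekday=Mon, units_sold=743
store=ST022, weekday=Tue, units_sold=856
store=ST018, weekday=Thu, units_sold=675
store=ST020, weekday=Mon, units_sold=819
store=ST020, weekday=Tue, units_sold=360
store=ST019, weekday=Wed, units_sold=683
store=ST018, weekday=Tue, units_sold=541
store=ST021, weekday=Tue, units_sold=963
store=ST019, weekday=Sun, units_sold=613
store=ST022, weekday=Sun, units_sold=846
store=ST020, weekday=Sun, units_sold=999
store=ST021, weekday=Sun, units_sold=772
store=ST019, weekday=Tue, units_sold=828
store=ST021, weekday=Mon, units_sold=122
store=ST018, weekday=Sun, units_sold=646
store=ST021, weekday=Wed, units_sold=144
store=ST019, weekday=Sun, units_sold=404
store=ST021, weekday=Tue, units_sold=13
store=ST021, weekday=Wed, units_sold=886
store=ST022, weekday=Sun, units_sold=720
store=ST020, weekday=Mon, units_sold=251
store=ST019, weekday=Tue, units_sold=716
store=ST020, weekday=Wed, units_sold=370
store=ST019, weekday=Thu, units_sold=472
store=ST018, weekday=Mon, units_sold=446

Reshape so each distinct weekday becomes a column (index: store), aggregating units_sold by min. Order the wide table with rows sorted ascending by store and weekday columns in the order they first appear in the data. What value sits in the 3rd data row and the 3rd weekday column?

235

With rows sorted ascending by store, row 3 is store=ST020. weekday columns in first-appearance order: Mon, Wed, Thu, Sun, Tue; column 3 is Thu.
Long rows with store=ST020, weekday=Thu: min(235, 379) = 235.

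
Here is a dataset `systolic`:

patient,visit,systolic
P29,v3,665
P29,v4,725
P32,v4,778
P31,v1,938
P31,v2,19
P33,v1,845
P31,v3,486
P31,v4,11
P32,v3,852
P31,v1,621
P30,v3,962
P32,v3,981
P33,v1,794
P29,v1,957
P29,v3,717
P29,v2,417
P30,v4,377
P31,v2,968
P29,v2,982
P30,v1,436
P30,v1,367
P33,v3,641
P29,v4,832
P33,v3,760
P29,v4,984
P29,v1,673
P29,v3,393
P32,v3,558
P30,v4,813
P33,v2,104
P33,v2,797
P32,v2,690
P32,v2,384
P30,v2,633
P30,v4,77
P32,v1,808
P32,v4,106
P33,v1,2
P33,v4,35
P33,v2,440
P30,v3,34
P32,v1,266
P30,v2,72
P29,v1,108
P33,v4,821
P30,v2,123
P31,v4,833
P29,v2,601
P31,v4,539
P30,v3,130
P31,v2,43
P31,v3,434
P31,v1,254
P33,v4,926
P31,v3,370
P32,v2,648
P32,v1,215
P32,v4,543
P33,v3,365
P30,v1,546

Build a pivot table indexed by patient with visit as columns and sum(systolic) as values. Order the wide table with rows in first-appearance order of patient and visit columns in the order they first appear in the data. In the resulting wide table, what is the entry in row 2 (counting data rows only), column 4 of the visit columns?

With rows in first-appearance order of patient, row 2 is patient=P32. visit columns in first-appearance order: v3, v4, v1, v2; column 4 is v2.
Long rows with patient=P32, visit=v2: 690 + 384 + 648 = 1722.

1722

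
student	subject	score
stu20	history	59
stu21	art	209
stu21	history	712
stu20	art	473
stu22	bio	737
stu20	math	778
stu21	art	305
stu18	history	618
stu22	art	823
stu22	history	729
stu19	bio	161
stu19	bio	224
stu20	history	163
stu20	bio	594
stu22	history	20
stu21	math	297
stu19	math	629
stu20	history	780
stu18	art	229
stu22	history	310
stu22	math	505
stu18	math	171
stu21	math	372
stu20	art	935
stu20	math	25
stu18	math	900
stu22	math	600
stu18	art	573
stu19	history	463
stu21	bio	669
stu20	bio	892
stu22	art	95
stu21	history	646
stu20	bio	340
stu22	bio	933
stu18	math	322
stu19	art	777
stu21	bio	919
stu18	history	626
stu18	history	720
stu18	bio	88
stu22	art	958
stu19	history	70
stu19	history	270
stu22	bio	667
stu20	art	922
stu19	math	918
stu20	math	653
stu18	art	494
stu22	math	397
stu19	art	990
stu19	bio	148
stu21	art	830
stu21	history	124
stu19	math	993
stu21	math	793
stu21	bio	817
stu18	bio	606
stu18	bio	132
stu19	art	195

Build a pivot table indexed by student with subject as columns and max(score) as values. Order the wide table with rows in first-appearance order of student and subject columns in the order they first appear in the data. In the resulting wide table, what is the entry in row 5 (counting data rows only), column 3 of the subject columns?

With rows in first-appearance order of student, row 5 is student=stu19. subject columns in first-appearance order: history, art, bio, math; column 3 is bio.
Long rows with student=stu19, subject=bio: max(161, 224, 148) = 224.

224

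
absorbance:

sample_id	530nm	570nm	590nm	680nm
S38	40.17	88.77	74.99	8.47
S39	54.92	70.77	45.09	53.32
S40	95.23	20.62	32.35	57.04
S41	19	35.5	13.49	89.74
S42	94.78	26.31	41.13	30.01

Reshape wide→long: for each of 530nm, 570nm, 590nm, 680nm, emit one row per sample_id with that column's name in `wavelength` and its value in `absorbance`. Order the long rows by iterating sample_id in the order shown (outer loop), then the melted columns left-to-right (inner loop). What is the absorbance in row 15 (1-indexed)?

13.49

20 rows total (5 × 4). Row 15: index ⌊(15-1)/4⌋ = 3 into sample_id → S41; (15-1) mod 4 = 2 into the melted columns → 590nm.
So row 15 is (S41, 590nm, 13.49); absorbance = 13.49.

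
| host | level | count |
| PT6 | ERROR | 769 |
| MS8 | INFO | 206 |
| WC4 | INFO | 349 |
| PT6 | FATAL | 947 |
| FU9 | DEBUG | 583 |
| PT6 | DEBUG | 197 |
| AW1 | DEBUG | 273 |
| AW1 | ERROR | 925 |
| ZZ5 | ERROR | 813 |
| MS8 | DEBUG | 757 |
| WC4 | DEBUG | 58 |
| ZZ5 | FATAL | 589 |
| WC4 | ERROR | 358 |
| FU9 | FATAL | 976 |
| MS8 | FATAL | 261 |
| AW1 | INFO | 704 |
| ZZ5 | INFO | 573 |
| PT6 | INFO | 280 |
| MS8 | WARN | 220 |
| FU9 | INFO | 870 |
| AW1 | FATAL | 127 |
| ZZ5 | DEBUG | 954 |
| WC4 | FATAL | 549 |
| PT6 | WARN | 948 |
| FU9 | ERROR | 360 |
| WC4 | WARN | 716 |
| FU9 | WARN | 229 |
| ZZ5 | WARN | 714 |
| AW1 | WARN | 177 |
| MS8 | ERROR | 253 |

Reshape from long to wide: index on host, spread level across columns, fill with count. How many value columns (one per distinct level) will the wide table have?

5 distinct level values: ERROR, INFO, WARN, FATAL, DEBUG.

5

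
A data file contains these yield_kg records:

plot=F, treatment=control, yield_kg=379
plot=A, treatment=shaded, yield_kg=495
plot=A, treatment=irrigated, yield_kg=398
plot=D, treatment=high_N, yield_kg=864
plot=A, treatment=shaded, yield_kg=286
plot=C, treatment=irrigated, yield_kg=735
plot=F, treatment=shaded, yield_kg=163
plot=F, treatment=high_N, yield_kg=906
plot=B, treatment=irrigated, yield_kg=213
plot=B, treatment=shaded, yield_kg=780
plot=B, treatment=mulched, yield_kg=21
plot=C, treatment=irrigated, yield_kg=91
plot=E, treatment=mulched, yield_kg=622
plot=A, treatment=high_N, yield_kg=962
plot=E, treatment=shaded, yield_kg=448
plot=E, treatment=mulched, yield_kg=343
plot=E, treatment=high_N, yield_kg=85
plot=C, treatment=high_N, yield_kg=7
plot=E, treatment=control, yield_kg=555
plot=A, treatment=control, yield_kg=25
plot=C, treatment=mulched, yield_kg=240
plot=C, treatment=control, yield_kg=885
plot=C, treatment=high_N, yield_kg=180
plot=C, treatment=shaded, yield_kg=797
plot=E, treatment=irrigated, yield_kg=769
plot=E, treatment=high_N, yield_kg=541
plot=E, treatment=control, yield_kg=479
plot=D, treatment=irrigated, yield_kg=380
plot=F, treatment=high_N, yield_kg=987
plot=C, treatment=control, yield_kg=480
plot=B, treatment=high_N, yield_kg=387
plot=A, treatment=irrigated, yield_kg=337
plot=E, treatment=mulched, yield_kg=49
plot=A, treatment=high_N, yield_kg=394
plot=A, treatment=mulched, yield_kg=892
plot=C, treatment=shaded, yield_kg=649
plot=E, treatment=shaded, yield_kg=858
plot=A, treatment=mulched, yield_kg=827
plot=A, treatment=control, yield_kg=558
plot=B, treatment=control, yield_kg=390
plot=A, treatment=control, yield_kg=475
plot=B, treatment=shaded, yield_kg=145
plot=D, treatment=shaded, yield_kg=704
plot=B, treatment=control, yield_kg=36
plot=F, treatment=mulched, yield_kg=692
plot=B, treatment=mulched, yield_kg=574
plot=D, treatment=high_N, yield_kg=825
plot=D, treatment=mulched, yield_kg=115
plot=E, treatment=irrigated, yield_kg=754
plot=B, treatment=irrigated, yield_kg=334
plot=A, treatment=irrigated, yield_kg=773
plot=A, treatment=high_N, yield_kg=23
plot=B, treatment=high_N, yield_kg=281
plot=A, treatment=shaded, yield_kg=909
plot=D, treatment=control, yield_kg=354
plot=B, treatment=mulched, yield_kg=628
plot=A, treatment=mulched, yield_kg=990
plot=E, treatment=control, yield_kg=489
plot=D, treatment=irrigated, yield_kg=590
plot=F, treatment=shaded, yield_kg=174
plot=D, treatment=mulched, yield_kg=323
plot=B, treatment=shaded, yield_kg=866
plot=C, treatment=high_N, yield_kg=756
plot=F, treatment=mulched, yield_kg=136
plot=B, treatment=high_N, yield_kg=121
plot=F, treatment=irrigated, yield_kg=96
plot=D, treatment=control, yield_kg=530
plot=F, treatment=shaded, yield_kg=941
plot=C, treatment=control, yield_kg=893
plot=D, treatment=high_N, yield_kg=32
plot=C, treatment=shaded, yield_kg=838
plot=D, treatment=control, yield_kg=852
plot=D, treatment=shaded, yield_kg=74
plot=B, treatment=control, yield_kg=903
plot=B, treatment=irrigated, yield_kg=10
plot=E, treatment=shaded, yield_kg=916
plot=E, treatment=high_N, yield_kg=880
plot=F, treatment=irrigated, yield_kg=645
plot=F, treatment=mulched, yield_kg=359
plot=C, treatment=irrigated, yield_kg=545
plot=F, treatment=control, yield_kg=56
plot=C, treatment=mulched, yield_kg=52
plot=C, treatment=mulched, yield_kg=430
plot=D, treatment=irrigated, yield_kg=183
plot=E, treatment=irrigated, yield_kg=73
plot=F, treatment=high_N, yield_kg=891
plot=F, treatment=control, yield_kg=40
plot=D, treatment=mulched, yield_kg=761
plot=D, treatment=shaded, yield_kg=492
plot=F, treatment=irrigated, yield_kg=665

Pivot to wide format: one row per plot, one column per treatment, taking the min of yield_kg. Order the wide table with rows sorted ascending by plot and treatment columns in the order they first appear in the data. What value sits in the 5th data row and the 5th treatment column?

49

With rows sorted ascending by plot, row 5 is plot=E. treatment columns in first-appearance order: control, shaded, irrigated, high_N, mulched; column 5 is mulched.
Long rows with plot=E, treatment=mulched: min(622, 343, 49) = 49.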